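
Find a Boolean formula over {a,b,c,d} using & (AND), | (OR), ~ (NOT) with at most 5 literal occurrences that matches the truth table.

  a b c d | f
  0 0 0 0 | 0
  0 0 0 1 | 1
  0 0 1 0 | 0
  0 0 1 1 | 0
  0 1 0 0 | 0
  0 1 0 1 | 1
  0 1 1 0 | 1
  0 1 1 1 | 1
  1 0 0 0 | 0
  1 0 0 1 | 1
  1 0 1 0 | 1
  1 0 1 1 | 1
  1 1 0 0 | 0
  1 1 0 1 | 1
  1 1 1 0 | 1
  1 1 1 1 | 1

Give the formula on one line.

(((~c | b) | a) & (d | c))

  ~c = 1100110011001100
  (~c | b) = 1100111111001111
  ((~c | b) | a) = 1100111111111111
  (d | c) = 0111011101110111
  (((~c | b) | a) & (d | c)) = 0100011101110111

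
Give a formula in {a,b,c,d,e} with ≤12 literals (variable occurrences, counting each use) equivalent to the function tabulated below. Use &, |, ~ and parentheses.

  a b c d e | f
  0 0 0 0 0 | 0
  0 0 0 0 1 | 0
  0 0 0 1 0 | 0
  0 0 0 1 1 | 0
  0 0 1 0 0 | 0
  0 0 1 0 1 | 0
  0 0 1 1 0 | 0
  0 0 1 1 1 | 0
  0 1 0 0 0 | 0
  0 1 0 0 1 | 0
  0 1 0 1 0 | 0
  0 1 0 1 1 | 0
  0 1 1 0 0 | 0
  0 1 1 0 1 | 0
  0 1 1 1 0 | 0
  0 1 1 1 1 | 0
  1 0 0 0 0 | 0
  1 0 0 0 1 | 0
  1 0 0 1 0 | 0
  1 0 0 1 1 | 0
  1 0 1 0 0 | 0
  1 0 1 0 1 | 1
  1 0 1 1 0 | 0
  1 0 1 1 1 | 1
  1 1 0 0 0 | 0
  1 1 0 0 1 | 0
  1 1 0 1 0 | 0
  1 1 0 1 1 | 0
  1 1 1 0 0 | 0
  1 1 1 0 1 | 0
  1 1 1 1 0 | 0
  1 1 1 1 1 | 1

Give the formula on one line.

(a & ((c & (d | ~b)) & ((((~d & b) & a) | c) & e)))

  ~b = 11111111000000001111111100000000
  (d | ~b) = 11111111001100111111111100110011
  (c & (d | ~b)) = 00001111000000110000111100000011
  ~d = 11001100110011001100110011001100
  (~d & b) = 00000000110011000000000011001100
  ((~d & b) & a) = 00000000000000000000000011001100
  (((~d & b) & a) | c) = 00001111000011110000111111001111
  ((((~d & b) & a) | c) & e) = 00000101000001010000010101000101
  ((c & (d | ~b)) & ((((~d & b) & a) | c) & e)) = 00000101000000010000010100000001
  (a & ((c & (d | ~b)) & ((((~d & b) & a) | c) & e))) = 00000000000000000000010100000001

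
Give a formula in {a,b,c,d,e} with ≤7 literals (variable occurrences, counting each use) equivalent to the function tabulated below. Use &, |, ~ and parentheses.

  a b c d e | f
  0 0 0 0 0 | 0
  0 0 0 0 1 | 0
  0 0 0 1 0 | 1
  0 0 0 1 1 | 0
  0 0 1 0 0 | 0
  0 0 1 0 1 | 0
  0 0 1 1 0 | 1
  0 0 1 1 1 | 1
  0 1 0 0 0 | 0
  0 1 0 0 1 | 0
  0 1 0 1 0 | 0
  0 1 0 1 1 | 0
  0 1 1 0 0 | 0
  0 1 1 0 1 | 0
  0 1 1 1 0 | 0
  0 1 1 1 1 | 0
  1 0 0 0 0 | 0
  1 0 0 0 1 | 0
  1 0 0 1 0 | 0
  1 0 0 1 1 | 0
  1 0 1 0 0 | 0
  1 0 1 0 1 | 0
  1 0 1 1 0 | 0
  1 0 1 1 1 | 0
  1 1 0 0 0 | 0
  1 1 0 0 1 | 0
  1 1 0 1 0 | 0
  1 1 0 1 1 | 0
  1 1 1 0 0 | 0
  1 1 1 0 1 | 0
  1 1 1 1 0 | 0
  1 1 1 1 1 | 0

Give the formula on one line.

((~a & (d & (c | ~e))) & ~b)

  ~a = 11111111111111110000000000000000
  ~e = 10101010101010101010101010101010
  (c | ~e) = 10101111101011111010111110101111
  (d & (c | ~e)) = 00100011001000110010001100100011
  (~a & (d & (c | ~e))) = 00100011001000110000000000000000
  ~b = 11111111000000001111111100000000
  ((~a & (d & (c | ~e))) & ~b) = 00100011000000000000000000000000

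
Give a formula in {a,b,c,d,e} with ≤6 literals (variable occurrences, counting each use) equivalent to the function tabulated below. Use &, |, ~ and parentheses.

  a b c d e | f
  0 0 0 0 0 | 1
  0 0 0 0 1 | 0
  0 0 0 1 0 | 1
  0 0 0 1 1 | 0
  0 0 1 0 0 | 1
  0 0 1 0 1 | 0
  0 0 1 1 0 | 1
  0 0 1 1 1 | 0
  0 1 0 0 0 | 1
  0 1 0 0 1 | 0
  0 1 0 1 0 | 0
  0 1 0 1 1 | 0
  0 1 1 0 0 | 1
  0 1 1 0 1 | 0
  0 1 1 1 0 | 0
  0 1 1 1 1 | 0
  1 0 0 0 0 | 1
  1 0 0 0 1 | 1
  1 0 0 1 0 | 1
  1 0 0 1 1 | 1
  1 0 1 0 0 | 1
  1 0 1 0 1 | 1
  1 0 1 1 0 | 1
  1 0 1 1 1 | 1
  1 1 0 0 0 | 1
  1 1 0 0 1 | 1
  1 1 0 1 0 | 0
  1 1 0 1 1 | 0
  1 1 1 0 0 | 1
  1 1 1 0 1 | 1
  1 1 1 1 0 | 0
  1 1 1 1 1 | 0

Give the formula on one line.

((~b | ~d) & (a | ~e))

  ~b = 11111111000000001111111100000000
  ~d = 11001100110011001100110011001100
  (~b | ~d) = 11111111110011001111111111001100
  ~e = 10101010101010101010101010101010
  (a | ~e) = 10101010101010101111111111111111
  ((~b | ~d) & (a | ~e)) = 10101010100010001111111111001100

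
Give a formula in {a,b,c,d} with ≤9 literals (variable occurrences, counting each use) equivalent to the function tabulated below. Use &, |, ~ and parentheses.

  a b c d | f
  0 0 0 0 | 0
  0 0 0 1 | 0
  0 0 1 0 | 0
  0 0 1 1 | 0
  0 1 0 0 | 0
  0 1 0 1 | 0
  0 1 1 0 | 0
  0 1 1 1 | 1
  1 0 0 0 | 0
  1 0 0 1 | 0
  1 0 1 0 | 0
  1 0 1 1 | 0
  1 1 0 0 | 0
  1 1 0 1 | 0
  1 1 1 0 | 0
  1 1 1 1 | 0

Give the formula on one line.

((((a | b) & d) & ((~d & ~b) | ~a)) & (c & ~a))

  (a | b) = 0000111111111111
  ((a | b) & d) = 0000010101010101
  ~d = 1010101010101010
  ~b = 1111000011110000
  (~d & ~b) = 1010000010100000
  ~a = 1111111100000000
  ((~d & ~b) | ~a) = 1111111110100000
  (((a | b) & d) & ((~d & ~b) | ~a)) = 0000010100000000
  (c & ~a) = 0011001100000000
  ((((a | b) & d) & ((~d & ~b) | ~a)) & (c & ~a)) = 0000000100000000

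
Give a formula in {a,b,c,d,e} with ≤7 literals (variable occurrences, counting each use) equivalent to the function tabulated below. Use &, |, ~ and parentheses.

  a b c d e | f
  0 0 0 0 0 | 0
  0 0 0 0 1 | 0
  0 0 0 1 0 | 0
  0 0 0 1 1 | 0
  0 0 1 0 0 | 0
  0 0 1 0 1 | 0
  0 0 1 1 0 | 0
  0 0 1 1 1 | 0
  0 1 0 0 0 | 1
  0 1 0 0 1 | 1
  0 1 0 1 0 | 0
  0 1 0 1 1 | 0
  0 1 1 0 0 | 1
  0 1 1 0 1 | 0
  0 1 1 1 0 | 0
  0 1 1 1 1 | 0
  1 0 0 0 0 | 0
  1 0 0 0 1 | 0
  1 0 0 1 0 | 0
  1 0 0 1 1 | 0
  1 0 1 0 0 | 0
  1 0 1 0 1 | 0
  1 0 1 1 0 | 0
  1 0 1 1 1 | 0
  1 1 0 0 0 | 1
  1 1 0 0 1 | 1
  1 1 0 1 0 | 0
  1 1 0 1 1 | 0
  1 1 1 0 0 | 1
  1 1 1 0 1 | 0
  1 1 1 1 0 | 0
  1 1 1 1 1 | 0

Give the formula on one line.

((~d & b) & ((~e | ~c) & ~d))

  ~d = 11001100110011001100110011001100
  (~d & b) = 00000000110011000000000011001100
  ~e = 10101010101010101010101010101010
  ~c = 11110000111100001111000011110000
  (~e | ~c) = 11111010111110101111101011111010
  ((~e | ~c) & ~d) = 11001000110010001100100011001000
  ((~d & b) & ((~e | ~c) & ~d)) = 00000000110010000000000011001000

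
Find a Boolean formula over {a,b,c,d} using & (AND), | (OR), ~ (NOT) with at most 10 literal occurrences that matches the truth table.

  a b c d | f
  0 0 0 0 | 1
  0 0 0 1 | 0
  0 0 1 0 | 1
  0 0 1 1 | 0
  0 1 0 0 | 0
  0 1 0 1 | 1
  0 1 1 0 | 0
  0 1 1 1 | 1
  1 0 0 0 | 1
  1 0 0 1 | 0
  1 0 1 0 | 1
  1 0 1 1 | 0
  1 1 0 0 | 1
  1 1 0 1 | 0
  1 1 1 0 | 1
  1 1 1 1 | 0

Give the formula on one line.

((((~d & (a | ~b)) | (~b & ~c)) & ~d) | (~a & (b & d)))

  ~d = 1010101010101010
  ~b = 1111000011110000
  (a | ~b) = 1111000011111111
  (~d & (a | ~b)) = 1010000010101010
  ~c = 1100110011001100
  (~b & ~c) = 1100000011000000
  ((~d & (a | ~b)) | (~b & ~c)) = 1110000011101010
  (((~d & (a | ~b)) | (~b & ~c)) & ~d) = 1010000010101010
  ~a = 1111111100000000
  (b & d) = 0000010100000101
  (~a & (b & d)) = 0000010100000000
  ((((~d & (a | ~b)) | (~b & ~c)) & ~d) | (~a & (b & d))) = 1010010110101010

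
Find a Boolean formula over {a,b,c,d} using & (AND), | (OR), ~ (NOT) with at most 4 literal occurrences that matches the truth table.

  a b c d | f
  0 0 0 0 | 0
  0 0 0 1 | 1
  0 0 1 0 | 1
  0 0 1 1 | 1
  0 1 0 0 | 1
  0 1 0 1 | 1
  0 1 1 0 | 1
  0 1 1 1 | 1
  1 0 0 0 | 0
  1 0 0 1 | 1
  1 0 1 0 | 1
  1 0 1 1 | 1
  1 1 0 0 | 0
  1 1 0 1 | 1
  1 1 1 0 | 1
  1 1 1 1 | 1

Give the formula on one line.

  ~a = 1111111100000000
  (b & ~a) = 0000111100000000
  (c | d) = 0111011101110111
  ((b & ~a) | (c | d)) = 0111111101110111

((b & ~a) | (c | d))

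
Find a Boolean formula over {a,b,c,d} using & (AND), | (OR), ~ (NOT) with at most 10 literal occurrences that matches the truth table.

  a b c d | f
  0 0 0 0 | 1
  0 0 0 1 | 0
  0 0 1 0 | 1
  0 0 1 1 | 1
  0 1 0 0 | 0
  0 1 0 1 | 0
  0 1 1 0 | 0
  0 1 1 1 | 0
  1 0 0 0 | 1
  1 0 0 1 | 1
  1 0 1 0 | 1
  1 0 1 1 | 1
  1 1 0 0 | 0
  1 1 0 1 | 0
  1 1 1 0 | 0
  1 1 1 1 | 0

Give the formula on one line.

(((c | ((b | ((~a & ~d) | (a & c))) & ~d)) | a) & ~b)

  ~a = 1111111100000000
  ~d = 1010101010101010
  (~a & ~d) = 1010101000000000
  (a & c) = 0000000000110011
  ((~a & ~d) | (a & c)) = 1010101000110011
  (b | ((~a & ~d) | (a & c))) = 1010111100111111
  ((b | ((~a & ~d) | (a & c))) & ~d) = 1010101000101010
  (c | ((b | ((~a & ~d) | (a & c))) & ~d)) = 1011101100111011
  ((c | ((b | ((~a & ~d) | (a & c))) & ~d)) | a) = 1011101111111111
  ~b = 1111000011110000
  (((c | ((b | ((~a & ~d) | (a & c))) & ~d)) | a) & ~b) = 1011000011110000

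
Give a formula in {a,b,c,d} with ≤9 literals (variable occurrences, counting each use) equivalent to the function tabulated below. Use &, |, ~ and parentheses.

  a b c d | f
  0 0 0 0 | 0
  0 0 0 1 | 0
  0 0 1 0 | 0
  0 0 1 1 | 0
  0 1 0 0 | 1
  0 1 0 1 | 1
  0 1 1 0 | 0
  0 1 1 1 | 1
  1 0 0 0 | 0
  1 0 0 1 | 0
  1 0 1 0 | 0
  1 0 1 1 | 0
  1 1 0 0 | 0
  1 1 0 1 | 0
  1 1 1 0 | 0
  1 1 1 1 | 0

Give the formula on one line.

  ~c = 1100110011001100
  (a & c) = 0000000000110011
  (~c | (a & c)) = 1100110011111111
  (c & a) = 0000000000110011
  (d | (c & a)) = 0101010101110111
  (c & (d | (c & a))) = 0001000100110011
  ((~c | (a & c)) | (c & (d | (c & a)))) = 1101110111111111
  ~a = 1111111100000000
  (~a & b) = 0000111100000000
  (((~c | (a & c)) | (c & (d | (c & a)))) & (~a & b)) = 0000110100000000

(((~c | (a & c)) | (c & (d | (c & a)))) & (~a & b))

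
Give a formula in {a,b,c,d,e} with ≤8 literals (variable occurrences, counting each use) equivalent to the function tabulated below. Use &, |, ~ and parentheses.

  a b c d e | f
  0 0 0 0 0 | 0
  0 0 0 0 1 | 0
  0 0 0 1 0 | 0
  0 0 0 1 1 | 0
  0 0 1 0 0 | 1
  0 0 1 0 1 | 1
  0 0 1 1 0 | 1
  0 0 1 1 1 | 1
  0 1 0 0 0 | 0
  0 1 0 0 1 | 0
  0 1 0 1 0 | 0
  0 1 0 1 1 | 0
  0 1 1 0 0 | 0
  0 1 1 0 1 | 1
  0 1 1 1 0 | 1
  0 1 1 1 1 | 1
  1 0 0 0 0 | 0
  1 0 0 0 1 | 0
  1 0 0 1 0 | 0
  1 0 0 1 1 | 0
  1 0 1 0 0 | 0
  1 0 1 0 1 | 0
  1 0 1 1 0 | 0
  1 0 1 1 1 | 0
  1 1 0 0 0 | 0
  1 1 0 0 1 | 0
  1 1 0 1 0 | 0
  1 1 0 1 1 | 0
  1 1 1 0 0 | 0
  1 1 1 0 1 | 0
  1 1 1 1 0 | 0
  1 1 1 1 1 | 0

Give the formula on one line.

  ~b = 11111111000000001111111100000000
  (d | ~b) = 11111111001100111111111100110011
  ~c = 11110000111100001111000011110000
  (~c | ~b) = 11111111111100001111111111110000
  ((~c | ~b) | e) = 11111111111101011111111111110101
  ((d | ~b) | ((~c | ~b) | e)) = 11111111111101111111111111110111
  ~a = 11111111111111110000000000000000
  (c & ~a) = 00001111000011110000000000000000
  (((d | ~b) | ((~c | ~b) | e)) & (c & ~a)) = 00001111000001110000000000000000

(((d | ~b) | ((~c | ~b) | e)) & (c & ~a))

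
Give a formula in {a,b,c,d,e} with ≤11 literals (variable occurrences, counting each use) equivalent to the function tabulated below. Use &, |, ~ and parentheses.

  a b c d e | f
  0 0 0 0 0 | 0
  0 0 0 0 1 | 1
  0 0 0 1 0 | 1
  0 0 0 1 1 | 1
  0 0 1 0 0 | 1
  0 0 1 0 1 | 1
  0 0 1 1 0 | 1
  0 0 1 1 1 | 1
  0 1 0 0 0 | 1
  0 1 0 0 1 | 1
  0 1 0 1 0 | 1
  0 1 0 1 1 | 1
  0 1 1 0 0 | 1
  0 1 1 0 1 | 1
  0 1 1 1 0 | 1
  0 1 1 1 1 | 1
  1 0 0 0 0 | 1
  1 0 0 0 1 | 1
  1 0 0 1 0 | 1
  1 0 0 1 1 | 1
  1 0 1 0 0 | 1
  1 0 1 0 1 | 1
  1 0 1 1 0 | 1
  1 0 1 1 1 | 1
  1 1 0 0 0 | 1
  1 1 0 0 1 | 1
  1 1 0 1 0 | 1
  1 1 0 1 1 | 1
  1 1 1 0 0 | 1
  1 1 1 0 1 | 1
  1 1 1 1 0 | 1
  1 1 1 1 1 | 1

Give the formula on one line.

  (e | c) = 01011111010111110101111101011111
  (a | c) = 00001111000011111111111111111111
  (a | d) = 00110011001100111111111111111111
  ~a = 11111111111111110000000000000000
  ((a | d) & ~a) = 00110011001100110000000000000000
  ((a | c) | ((a | d) & ~a)) = 00111111001111111111111111111111
  (((a | c) | ((a | d) & ~a)) | b) = 00111111111111111111111111111111
  ((e | c) | (((a | c) | ((a | d) & ~a)) | b)) = 01111111111111111111111111111111

((e | c) | (((a | c) | ((a | d) & ~a)) | b))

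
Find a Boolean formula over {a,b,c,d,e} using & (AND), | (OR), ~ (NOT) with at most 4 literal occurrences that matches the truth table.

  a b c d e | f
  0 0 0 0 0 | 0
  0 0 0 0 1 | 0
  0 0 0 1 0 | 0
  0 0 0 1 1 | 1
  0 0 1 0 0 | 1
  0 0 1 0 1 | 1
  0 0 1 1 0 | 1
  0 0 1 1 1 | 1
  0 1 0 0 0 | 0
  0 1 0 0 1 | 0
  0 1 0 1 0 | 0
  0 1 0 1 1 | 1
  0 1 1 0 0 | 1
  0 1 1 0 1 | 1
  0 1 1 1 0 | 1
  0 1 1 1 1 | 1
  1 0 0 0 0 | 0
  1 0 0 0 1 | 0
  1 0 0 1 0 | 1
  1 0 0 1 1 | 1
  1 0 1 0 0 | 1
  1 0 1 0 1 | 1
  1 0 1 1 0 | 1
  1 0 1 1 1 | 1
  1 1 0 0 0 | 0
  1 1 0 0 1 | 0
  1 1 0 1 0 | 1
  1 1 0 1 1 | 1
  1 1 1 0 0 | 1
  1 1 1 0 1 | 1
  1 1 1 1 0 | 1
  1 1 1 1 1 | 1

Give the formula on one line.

(((e | a) & d) | c)

  (e | a) = 01010101010101011111111111111111
  ((e | a) & d) = 00010001000100010011001100110011
  (((e | a) & d) | c) = 00011111000111110011111100111111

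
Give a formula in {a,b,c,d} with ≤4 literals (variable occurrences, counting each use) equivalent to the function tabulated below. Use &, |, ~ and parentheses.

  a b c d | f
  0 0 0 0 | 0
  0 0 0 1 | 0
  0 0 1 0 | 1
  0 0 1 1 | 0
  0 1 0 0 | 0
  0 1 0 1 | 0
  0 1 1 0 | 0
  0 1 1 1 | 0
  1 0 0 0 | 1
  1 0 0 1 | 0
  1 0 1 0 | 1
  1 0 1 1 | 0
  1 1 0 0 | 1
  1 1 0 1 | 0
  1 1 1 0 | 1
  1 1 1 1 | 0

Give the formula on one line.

  ~d = 1010101010101010
  ~b = 1111000011110000
  (c & ~b) = 0011000000110000
  (a | (c & ~b)) = 0011000011111111
  (~d & (a | (c & ~b))) = 0010000010101010

(~d & (a | (c & ~b)))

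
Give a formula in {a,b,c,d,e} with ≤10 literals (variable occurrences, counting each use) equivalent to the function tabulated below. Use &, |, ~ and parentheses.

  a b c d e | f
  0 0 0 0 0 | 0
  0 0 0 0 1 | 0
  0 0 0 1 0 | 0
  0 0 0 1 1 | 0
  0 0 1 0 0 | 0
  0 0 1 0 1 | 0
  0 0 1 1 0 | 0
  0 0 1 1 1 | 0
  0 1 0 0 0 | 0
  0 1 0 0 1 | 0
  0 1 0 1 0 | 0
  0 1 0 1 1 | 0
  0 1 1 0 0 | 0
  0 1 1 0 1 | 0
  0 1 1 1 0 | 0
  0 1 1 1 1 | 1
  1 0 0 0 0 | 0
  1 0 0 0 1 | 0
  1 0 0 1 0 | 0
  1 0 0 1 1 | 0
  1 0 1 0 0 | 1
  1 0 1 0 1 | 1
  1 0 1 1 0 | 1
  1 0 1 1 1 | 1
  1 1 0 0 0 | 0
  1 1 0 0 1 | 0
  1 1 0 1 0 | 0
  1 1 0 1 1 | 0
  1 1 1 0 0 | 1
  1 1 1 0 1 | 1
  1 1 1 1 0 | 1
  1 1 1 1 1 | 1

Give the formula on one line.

  (c & b) = 00000000000011110000000000001111
  ((c & b) & d) = 00000000000000110000000000000011
  ~c = 11110000111100001111000011110000
  ~a = 11111111111111110000000000000000
  (~a & e) = 01010101010101010000000000000000
  (~c | (~a & e)) = 11110101111101011111000011110000
  (((c & b) & d) & (~c | (~a & e))) = 00000000000000010000000000000000
  (c | ~a) = 11111111111111110000111100001111
  (a & (c | ~a)) = 00000000000000000000111100001111
  ((((c & b) & d) & (~c | (~a & e))) | (a & (c | ~a))) = 00000000000000010000111100001111

((((c & b) & d) & (~c | (~a & e))) | (a & (c | ~a)))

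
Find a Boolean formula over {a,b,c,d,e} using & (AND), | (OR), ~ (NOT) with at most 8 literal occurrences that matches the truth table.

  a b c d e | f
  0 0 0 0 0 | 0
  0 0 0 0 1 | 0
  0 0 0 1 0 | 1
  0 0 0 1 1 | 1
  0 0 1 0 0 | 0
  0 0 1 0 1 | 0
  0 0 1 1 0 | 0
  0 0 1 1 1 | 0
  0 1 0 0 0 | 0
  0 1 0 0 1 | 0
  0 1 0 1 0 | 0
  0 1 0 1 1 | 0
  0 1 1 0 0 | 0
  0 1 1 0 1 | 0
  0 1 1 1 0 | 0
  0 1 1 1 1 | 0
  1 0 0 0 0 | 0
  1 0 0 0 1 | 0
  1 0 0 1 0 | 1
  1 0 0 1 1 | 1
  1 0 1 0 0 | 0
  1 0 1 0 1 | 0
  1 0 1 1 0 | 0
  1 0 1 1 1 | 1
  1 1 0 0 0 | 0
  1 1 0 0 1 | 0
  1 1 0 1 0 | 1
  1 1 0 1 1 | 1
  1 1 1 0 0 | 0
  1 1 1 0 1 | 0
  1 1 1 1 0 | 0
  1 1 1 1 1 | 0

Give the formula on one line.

  ~b = 11111111000000001111111100000000
  (d & ~b) = 00110011000000000011001100000000
  ~c = 11110000111100001111000011110000
  ((d & ~b) & ~c) = 00110000000000000011000000000000
  (((d & ~b) & ~c) | a) = 00110000000000001111111111111111
  (e & ~b) = 01010101000000000101010100000000
  ((e & ~b) | ~c) = 11110101111100001111010111110000
  (d & ((e & ~b) | ~c)) = 00110001001100000011000100110000
  ((((d & ~b) & ~c) | a) & (d & ((e & ~b) | ~c))) = 00110000000000000011000100110000

((((d & ~b) & ~c) | a) & (d & ((e & ~b) | ~c)))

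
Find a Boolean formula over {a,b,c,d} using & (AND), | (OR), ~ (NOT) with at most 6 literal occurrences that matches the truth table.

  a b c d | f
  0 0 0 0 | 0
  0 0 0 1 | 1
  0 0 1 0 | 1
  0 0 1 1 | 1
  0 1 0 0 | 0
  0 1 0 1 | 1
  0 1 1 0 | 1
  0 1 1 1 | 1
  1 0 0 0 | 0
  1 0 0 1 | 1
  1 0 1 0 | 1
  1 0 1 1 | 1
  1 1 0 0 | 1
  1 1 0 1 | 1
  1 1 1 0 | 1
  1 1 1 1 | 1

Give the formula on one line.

  (c | d) = 0111011101110111
  (b & a) = 0000000000001111
  ((c | d) | (b & a)) = 0111011101111111

((c | d) | (b & a))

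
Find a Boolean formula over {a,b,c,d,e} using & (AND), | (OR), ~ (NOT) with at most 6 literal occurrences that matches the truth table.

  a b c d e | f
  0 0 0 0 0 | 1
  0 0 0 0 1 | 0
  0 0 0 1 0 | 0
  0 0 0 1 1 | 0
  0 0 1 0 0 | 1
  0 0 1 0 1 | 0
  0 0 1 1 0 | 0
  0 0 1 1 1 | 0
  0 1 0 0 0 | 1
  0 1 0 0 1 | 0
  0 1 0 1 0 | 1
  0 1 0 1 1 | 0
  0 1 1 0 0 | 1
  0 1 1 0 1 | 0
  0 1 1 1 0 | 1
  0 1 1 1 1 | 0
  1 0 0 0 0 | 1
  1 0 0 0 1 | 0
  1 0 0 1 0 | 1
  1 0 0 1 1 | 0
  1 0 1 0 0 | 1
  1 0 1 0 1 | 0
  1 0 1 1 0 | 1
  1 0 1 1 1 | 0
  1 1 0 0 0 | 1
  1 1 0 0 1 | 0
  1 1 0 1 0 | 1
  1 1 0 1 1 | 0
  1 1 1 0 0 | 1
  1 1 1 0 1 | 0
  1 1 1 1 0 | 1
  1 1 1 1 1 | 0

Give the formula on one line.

(~e & ((~d | a) | b))

  ~e = 10101010101010101010101010101010
  ~d = 11001100110011001100110011001100
  (~d | a) = 11001100110011001111111111111111
  ((~d | a) | b) = 11001100111111111111111111111111
  (~e & ((~d | a) | b)) = 10001000101010101010101010101010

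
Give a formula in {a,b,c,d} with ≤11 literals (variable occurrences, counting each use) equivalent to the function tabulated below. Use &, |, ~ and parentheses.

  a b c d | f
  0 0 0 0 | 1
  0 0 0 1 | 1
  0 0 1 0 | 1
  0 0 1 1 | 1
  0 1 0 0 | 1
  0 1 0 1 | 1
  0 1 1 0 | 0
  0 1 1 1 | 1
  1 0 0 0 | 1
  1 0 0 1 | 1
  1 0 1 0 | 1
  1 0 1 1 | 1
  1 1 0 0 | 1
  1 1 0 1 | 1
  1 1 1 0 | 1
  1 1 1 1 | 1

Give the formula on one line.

(d | ((~d & ((d | (c & a)) | (a | ~b))) | ~c))

  ~d = 1010101010101010
  (c & a) = 0000000000110011
  (d | (c & a)) = 0101010101110111
  ~b = 1111000011110000
  (a | ~b) = 1111000011111111
  ((d | (c & a)) | (a | ~b)) = 1111010111111111
  (~d & ((d | (c & a)) | (a | ~b))) = 1010000010101010
  ~c = 1100110011001100
  ((~d & ((d | (c & a)) | (a | ~b))) | ~c) = 1110110011101110
  (d | ((~d & ((d | (c & a)) | (a | ~b))) | ~c)) = 1111110111111111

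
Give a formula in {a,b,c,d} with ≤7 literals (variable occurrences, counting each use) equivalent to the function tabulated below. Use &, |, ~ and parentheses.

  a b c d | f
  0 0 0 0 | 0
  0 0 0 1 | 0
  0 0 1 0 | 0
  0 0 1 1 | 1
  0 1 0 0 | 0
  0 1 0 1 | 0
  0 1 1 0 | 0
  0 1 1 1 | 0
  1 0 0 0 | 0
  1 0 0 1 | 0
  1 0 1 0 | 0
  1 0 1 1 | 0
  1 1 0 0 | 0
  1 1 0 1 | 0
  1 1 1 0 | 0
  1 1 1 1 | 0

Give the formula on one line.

  ~a = 1111111100000000
  (c & ~a) = 0011001100000000
  ~b = 1111000011110000
  (d & ~b) = 0101000001010000
  ((c & ~a) & (d & ~b)) = 0001000000000000

((c & ~a) & (d & ~b))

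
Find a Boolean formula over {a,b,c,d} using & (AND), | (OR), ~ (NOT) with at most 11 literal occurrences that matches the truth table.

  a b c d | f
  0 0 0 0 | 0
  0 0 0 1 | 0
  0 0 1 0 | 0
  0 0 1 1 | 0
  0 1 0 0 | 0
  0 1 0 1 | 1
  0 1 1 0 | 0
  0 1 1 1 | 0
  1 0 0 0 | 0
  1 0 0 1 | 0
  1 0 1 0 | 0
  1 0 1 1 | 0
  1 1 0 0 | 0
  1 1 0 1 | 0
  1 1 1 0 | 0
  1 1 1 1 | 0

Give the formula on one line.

  ~b = 1111000011110000
  (~b & a) = 0000000011110000
  (d | c) = 0111011101110111
  ((~b & a) | (d | c)) = 0111011111110111
  ~c = 1100110011001100
  ~a = 1111111100000000
  (~a | ~b) = 1111111111110000
  (c | (~a | ~b)) = 1111111111110011
  (~c & (c | (~a | ~b))) = 1100110011000000
  (b & (~c & (c | (~a | ~b)))) = 0000110000000000
  (((~b & a) | (d | c)) & (b & (~c & (c | (~a | ~b))))) = 0000010000000000

(((~b & a) | (d | c)) & (b & (~c & (c | (~a | ~b)))))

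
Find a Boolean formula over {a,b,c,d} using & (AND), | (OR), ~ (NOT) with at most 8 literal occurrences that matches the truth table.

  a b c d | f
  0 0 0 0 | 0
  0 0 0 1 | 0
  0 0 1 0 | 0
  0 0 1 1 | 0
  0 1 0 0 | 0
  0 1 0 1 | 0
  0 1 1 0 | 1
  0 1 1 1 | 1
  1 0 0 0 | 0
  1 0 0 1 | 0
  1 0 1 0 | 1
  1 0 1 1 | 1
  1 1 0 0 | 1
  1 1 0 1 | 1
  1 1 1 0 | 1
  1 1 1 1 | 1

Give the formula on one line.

((c & b) | (a & (b | c)))

  (c & b) = 0000001100000011
  (b | c) = 0011111100111111
  (a & (b | c)) = 0000000000111111
  ((c & b) | (a & (b | c))) = 0000001100111111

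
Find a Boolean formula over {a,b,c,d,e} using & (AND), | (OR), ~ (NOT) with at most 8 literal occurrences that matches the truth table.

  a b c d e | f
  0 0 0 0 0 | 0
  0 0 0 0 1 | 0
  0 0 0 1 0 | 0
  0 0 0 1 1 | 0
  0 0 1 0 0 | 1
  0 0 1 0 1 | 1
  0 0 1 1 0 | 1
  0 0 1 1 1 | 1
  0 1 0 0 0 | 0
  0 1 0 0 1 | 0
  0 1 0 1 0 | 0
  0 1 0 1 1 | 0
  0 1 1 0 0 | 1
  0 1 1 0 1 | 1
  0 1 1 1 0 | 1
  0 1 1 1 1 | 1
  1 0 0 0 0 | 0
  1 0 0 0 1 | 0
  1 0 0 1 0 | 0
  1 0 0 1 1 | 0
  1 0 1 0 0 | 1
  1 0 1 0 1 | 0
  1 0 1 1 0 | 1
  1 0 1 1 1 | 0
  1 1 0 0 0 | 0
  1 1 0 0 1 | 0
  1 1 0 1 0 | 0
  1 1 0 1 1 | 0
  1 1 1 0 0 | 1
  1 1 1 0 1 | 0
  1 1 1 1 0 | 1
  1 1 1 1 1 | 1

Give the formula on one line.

  ~e = 10101010101010101010101010101010
  ~a = 11111111111111110000000000000000
  (~e | ~a) = 11111111111111111010101010101010
  (c & (~e | ~a)) = 00001111000011110000101000001010
  ~b = 11111111000000001111111100000000
  (~b | d) = 11111111001100111111111100110011
  ((~b | d) & b) = 00000000001100110000000000110011
  (c & ((~b | d) & b)) = 00000000000000110000000000000011
  ((c & (~e | ~a)) | (c & ((~b | d) & b))) = 00001111000011110000101000001011

((c & (~e | ~a)) | (c & ((~b | d) & b)))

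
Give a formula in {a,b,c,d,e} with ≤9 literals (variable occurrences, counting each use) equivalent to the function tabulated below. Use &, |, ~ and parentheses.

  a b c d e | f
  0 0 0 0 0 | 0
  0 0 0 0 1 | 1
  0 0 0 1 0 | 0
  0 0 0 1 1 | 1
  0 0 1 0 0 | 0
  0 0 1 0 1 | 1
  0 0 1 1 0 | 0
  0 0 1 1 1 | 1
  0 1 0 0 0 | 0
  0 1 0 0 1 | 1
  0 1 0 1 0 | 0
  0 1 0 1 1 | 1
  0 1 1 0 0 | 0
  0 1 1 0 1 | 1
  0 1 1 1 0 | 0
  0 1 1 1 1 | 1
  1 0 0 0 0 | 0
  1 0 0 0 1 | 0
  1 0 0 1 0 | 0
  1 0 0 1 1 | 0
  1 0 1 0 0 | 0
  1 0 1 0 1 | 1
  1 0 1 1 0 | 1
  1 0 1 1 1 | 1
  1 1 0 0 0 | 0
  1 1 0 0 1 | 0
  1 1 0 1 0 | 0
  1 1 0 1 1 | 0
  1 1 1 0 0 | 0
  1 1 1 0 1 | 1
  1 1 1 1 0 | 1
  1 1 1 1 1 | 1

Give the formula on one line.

  ~a = 11111111111111110000000000000000
  (a | e) = 01010101010101011111111111111111
  (c & (a | e)) = 00000101000001010000111100001111
  (~a | (c & (a | e))) = 11111111111111110000111100001111
  (a & d) = 00000000000000000011001100110011
  (e | (a & d)) = 01010101010101010111011101110111
  ((~a | (c & (a | e))) & (e | (a & d))) = 01010101010101010000011100000111

((~a | (c & (a | e))) & (e | (a & d)))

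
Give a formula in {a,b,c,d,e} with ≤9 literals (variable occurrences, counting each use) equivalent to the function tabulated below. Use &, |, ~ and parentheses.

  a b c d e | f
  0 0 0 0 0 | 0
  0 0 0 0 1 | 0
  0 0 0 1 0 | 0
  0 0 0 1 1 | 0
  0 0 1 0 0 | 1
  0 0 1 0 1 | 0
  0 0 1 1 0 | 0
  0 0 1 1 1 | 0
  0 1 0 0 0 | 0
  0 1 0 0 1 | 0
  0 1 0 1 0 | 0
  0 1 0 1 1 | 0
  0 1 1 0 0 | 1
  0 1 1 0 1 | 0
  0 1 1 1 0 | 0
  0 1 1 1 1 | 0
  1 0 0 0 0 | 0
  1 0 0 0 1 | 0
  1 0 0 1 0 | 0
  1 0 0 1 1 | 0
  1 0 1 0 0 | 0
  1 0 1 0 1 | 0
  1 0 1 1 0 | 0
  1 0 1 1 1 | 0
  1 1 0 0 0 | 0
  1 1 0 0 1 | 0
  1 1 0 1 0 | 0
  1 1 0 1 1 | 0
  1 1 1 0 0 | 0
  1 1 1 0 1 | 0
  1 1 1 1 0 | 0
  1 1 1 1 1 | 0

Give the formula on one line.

  ~e = 10101010101010101010101010101010
  (~e & c) = 00001010000010100000101000001010
  ~b = 11111111000000001111111100000000
  (~b & c) = 00001111000000000000111100000000
  (~b & d) = 00110011000000000011001100000000
  ((~b & d) | ~e) = 10111011101010101011101110101010
  ((~b & c) | ((~b & d) | ~e)) = 10111111101010101011111110101010
  ~d = 11001100110011001100110011001100
  ~a = 11111111111111110000000000000000
  (~d & ~a) = 11001100110011000000000000000000
  (((~b & c) | ((~b & d) | ~e)) & (~d & ~a)) = 10001100100010000000000000000000
  ((~e & c) & (((~b & c) | ((~b & d) | ~e)) & (~d & ~a))) = 00001000000010000000000000000000

((~e & c) & (((~b & c) | ((~b & d) | ~e)) & (~d & ~a)))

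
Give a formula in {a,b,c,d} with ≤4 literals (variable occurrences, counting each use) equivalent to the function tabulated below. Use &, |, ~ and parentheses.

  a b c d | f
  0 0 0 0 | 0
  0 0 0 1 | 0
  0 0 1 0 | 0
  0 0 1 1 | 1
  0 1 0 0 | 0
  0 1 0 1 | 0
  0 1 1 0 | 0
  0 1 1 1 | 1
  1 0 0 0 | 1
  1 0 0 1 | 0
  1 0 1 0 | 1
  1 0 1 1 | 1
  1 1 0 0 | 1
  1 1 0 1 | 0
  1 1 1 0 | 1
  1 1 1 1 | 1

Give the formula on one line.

((a & ~d) | (c & d))

  ~d = 1010101010101010
  (a & ~d) = 0000000010101010
  (c & d) = 0001000100010001
  ((a & ~d) | (c & d)) = 0001000110111011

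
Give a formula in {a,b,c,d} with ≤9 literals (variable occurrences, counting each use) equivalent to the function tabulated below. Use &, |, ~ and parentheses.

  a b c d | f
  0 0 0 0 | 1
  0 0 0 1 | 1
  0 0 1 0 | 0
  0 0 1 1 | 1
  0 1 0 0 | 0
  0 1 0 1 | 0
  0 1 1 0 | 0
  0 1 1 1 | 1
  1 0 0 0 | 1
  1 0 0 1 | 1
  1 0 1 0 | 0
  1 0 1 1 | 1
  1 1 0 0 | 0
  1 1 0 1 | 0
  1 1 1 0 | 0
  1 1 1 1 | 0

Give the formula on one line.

  ~c = 1100110011001100
  ~b = 1111000011110000
  (~c & ~b) = 1100000011000000
  (d & c) = 0001000100010001
  ((~c & ~b) | (d & c)) = 1101000111010001
  ~a = 1111111100000000
  (~a | ~b) = 1111111111110000
  (((~c & ~b) | (d & c)) & (~a | ~b)) = 1101000111010000

(((~c & ~b) | (d & c)) & (~a | ~b))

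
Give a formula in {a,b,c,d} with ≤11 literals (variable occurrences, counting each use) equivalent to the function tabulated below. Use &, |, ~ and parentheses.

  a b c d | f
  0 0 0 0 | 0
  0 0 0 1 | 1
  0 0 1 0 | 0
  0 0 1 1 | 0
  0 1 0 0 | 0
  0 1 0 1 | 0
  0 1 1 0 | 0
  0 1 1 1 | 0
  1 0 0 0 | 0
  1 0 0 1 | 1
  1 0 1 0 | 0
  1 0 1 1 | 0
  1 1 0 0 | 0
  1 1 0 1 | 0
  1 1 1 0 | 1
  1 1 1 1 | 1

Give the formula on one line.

  ~c = 1100110011001100
  (b | ~c) = 1100111111001111
  (d | b) = 0101111101011111
  (a & c) = 0000000000110011
  ~b = 1111000011110000
  (d & ~b) = 0101000001010000
  ((a & c) | (d & ~b)) = 0101000001110011
  ((d | b) & ((a & c) | (d & ~b))) = 0101000001010011
  ((b | ~c) & ((d | b) & ((a & c) | (d & ~b)))) = 0100000001000011

((b | ~c) & ((d | b) & ((a & c) | (d & ~b))))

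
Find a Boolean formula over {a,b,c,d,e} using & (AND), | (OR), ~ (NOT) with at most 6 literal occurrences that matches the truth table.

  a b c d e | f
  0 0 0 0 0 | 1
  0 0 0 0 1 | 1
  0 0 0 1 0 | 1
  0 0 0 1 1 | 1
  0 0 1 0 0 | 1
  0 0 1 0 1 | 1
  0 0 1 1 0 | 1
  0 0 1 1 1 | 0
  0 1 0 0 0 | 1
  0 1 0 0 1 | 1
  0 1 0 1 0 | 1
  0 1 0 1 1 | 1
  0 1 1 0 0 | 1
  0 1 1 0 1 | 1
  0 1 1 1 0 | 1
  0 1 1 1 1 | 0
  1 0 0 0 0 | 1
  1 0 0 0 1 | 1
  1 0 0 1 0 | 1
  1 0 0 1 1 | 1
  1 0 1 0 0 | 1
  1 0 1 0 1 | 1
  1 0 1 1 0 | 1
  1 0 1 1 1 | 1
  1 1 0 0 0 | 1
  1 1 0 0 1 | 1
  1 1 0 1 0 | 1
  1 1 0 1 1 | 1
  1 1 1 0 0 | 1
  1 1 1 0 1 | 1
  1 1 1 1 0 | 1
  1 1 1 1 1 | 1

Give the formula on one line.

(((a | ~e) | ~c) | (~d & ~a))

  ~e = 10101010101010101010101010101010
  (a | ~e) = 10101010101010101111111111111111
  ~c = 11110000111100001111000011110000
  ((a | ~e) | ~c) = 11111010111110101111111111111111
  ~d = 11001100110011001100110011001100
  ~a = 11111111111111110000000000000000
  (~d & ~a) = 11001100110011000000000000000000
  (((a | ~e) | ~c) | (~d & ~a)) = 11111110111111101111111111111111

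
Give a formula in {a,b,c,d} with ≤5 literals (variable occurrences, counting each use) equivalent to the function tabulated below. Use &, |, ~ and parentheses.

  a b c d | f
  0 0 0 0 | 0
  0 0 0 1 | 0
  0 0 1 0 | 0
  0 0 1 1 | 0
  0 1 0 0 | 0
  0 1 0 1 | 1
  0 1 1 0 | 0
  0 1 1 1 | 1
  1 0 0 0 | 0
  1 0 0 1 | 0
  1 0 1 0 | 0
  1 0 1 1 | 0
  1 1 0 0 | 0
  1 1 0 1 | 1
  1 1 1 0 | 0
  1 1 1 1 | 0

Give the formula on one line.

  ~c = 1100110011001100
  ~a = 1111111100000000
  (~a & c) = 0011001100000000
  (~c | (~a & c)) = 1111111111001100
  ((~c | (~a & c)) & b) = 0000111100001100
  (d & ((~c | (~a & c)) & b)) = 0000010100000100

(d & ((~c | (~a & c)) & b))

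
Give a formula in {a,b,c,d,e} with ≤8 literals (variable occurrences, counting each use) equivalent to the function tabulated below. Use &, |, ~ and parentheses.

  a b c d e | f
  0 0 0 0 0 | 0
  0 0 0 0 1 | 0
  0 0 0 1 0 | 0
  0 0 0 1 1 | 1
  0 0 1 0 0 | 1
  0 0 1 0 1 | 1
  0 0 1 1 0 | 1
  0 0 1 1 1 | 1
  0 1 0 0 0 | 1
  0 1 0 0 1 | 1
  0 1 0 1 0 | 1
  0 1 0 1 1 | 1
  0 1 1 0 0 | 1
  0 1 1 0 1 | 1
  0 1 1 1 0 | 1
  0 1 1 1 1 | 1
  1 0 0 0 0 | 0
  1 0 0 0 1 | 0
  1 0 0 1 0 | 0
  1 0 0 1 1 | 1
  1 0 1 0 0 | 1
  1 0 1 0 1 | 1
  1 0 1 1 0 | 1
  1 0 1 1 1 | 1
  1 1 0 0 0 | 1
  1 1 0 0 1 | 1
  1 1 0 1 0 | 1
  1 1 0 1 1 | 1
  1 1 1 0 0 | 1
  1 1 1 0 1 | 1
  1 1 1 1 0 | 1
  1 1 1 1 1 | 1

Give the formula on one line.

((b | c) | ((d | ~b) & ((d & e) | (b & ~d))))

  (b | c) = 00001111111111110000111111111111
  ~b = 11111111000000001111111100000000
  (d | ~b) = 11111111001100111111111100110011
  (d & e) = 00010001000100010001000100010001
  ~d = 11001100110011001100110011001100
  (b & ~d) = 00000000110011000000000011001100
  ((d & e) | (b & ~d)) = 00010001110111010001000111011101
  ((d | ~b) & ((d & e) | (b & ~d))) = 00010001000100010001000100010001
  ((b | c) | ((d | ~b) & ((d & e) | (b & ~d)))) = 00011111111111110001111111111111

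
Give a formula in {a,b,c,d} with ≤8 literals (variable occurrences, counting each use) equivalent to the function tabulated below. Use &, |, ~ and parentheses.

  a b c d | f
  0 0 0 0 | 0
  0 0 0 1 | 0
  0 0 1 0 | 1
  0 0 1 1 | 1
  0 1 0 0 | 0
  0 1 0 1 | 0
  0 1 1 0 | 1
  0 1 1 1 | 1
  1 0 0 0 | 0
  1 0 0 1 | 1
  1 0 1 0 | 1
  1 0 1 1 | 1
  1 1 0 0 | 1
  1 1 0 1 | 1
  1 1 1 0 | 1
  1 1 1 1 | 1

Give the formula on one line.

((d & a) | ((a & b) | c))

  (d & a) = 0000000001010101
  (a & b) = 0000000000001111
  ((a & b) | c) = 0011001100111111
  ((d & a) | ((a & b) | c)) = 0011001101111111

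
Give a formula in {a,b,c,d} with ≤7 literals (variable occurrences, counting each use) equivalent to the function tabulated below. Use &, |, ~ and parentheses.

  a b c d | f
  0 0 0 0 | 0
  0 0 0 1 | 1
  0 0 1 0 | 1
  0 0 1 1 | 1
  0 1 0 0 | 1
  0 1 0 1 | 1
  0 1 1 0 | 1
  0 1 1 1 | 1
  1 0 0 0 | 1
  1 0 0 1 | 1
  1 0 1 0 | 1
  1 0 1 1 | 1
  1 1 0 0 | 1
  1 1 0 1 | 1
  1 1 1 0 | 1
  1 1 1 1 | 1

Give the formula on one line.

(a | (~a & (b | (c | d))))

  ~a = 1111111100000000
  (c | d) = 0111011101110111
  (b | (c | d)) = 0111111101111111
  (~a & (b | (c | d))) = 0111111100000000
  (a | (~a & (b | (c | d)))) = 0111111111111111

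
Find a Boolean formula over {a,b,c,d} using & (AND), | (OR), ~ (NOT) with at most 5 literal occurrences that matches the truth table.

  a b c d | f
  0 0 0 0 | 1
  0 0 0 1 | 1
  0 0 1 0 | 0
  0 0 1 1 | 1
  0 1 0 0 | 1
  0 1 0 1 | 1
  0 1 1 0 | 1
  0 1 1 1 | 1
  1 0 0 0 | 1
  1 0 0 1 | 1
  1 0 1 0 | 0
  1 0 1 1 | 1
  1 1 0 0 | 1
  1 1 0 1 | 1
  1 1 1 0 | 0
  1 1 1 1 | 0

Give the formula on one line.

  ~c = 1100110011001100
  ~b = 1111000011110000
  ~a = 1111111100000000
  (~b | ~a) = 1111111111110000
  (d | b) = 0101111101011111
  ((~b | ~a) & (d | b)) = 0101111101010000
  (~c | ((~b | ~a) & (d | b))) = 1101111111011100

(~c | ((~b | ~a) & (d | b)))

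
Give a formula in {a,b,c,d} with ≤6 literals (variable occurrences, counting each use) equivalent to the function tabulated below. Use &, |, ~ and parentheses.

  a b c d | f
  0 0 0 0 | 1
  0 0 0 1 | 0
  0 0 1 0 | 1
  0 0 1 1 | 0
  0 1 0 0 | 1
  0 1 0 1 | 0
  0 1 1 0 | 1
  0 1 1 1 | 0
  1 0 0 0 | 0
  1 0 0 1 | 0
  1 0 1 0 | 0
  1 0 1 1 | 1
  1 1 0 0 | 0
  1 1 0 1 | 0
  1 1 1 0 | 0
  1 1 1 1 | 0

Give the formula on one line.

((~d & ~a) | ((c & a) & (d & ~b)))

  ~d = 1010101010101010
  ~a = 1111111100000000
  (~d & ~a) = 1010101000000000
  (c & a) = 0000000000110011
  ~b = 1111000011110000
  (d & ~b) = 0101000001010000
  ((c & a) & (d & ~b)) = 0000000000010000
  ((~d & ~a) | ((c & a) & (d & ~b))) = 1010101000010000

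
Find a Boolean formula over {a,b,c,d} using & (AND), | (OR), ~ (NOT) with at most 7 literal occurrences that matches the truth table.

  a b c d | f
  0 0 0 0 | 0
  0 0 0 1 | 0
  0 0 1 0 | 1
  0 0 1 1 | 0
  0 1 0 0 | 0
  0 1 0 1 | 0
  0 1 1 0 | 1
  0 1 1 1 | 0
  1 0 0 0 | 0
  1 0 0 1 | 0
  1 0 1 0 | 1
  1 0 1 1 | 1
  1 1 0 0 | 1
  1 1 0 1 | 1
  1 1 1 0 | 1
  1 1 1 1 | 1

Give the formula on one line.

  ~d = 1010101010101010
  (~d & c) = 0010001000100010
  (b & a) = 0000000000001111
  ((~d & c) | (b & a)) = 0010001000101111
  ~c = 1100110011001100
  (~c | a) = 1100110011111111
  (c & (~c | a)) = 0000000000110011
  (((~d & c) | (b & a)) | (c & (~c | a))) = 0010001000111111

(((~d & c) | (b & a)) | (c & (~c | a)))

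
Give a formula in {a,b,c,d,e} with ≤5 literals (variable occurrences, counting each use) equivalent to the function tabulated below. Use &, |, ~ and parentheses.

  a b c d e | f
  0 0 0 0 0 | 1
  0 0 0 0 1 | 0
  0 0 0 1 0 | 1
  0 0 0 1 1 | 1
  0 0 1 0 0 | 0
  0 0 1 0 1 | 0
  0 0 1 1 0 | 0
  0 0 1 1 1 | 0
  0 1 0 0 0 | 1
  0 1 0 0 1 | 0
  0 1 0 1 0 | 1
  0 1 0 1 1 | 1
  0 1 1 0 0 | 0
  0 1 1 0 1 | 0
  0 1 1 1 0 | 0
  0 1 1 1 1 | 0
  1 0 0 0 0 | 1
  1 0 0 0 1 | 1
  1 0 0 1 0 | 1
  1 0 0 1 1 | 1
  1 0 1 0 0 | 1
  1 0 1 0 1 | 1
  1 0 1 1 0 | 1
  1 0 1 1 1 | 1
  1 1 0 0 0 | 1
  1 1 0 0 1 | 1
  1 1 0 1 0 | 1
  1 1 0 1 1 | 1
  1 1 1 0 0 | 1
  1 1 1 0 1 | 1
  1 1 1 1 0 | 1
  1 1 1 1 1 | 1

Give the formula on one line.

  ~e = 10101010101010101010101010101010
  (d | ~e) = 10111011101110111011101110111011
  ~c = 11110000111100001111000011110000
  ((d | ~e) & ~c) = 10110000101100001011000010110000
  (a | ((d | ~e) & ~c)) = 10110000101100001111111111111111

(a | ((d | ~e) & ~c))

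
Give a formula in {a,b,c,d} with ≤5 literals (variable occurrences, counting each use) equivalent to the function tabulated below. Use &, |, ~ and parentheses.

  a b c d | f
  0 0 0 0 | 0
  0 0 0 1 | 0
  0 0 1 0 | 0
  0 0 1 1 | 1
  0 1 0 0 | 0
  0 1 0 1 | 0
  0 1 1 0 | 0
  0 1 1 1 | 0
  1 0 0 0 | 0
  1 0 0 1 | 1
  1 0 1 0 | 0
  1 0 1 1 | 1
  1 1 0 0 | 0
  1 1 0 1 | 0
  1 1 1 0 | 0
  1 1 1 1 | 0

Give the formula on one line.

((a | c) & (d & ~b))

  (a | c) = 0011001111111111
  ~b = 1111000011110000
  (d & ~b) = 0101000001010000
  ((a | c) & (d & ~b)) = 0001000001010000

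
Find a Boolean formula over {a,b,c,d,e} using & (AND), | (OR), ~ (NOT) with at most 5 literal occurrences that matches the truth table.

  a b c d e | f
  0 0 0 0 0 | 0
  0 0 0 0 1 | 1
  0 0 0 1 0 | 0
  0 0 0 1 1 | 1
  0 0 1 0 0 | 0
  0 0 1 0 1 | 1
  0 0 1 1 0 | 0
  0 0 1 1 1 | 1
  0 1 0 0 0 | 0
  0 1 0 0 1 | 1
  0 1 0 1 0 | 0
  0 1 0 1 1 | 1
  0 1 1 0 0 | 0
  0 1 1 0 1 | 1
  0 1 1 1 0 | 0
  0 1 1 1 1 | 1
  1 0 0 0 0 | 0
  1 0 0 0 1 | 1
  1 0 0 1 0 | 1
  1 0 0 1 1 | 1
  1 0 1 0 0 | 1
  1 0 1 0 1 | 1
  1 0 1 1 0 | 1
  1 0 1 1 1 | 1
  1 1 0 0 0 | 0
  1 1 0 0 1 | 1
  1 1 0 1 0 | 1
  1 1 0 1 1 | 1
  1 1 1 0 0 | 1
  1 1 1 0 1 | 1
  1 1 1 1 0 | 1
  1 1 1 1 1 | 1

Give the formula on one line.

(e | (a & (c | d)))

  (c | d) = 00111111001111110011111100111111
  (a & (c | d)) = 00000000000000000011111100111111
  (e | (a & (c | d))) = 01010101010101010111111101111111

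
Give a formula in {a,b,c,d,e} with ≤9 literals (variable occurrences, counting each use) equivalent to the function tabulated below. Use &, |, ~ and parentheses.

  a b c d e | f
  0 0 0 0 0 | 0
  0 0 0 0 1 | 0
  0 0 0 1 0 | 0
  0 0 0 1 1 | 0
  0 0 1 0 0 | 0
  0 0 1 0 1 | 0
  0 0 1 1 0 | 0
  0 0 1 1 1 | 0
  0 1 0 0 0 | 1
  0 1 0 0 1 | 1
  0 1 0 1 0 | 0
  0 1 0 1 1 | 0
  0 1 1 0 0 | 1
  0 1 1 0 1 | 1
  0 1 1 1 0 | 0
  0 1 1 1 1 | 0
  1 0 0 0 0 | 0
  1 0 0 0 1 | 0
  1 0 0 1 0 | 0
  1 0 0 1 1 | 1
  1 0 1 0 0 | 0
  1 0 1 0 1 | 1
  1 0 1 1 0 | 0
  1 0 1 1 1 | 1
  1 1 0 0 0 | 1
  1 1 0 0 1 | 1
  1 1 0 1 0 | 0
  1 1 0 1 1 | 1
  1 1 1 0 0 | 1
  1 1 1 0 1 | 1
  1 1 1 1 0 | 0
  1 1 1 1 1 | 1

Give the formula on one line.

((~d & (((a & b) | ~d) & b)) | (((c | d) & a) & e))

  ~d = 11001100110011001100110011001100
  (a & b) = 00000000000000000000000011111111
  ((a & b) | ~d) = 11001100110011001100110011111111
  (((a & b) | ~d) & b) = 00000000110011000000000011111111
  (~d & (((a & b) | ~d) & b)) = 00000000110011000000000011001100
  (c | d) = 00111111001111110011111100111111
  ((c | d) & a) = 00000000000000000011111100111111
  (((c | d) & a) & e) = 00000000000000000001010100010101
  ((~d & (((a & b) | ~d) & b)) | (((c | d) & a) & e)) = 00000000110011000001010111011101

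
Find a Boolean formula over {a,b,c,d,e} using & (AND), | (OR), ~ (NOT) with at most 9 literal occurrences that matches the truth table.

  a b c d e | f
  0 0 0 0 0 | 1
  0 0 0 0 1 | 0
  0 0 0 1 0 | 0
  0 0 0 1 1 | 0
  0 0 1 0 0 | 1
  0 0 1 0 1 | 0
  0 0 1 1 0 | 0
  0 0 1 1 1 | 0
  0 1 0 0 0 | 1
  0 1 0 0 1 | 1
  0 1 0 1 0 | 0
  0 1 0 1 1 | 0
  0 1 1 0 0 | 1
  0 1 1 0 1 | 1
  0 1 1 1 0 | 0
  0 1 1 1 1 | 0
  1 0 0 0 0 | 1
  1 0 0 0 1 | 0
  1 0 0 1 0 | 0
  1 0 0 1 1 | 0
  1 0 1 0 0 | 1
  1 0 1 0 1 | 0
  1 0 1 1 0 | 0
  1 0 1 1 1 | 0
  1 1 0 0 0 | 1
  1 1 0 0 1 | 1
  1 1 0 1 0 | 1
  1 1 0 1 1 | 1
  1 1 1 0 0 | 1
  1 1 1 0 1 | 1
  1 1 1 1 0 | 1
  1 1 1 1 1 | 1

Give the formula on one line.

((b | ~d) & ((~e | b) & ((a | ~d) | ~b)))

  ~d = 11001100110011001100110011001100
  (b | ~d) = 11001100111111111100110011111111
  ~e = 10101010101010101010101010101010
  (~e | b) = 10101010111111111010101011111111
  (a | ~d) = 11001100110011001111111111111111
  ~b = 11111111000000001111111100000000
  ((a | ~d) | ~b) = 11111111110011001111111111111111
  ((~e | b) & ((a | ~d) | ~b)) = 10101010110011001010101011111111
  ((b | ~d) & ((~e | b) & ((a | ~d) | ~b))) = 10001000110011001000100011111111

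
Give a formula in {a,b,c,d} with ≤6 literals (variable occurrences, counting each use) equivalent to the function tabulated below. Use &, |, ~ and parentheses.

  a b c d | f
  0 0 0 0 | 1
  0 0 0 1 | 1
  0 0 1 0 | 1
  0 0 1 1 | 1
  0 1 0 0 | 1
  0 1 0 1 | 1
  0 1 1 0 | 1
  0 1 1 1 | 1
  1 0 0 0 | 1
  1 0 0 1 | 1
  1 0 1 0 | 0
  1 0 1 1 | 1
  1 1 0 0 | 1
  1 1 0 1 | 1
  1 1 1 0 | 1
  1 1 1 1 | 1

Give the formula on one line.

((~c | (d | ~a)) | (b | ~a))

  ~c = 1100110011001100
  ~a = 1111111100000000
  (d | ~a) = 1111111101010101
  (~c | (d | ~a)) = 1111111111011101
  (b | ~a) = 1111111100001111
  ((~c | (d | ~a)) | (b | ~a)) = 1111111111011111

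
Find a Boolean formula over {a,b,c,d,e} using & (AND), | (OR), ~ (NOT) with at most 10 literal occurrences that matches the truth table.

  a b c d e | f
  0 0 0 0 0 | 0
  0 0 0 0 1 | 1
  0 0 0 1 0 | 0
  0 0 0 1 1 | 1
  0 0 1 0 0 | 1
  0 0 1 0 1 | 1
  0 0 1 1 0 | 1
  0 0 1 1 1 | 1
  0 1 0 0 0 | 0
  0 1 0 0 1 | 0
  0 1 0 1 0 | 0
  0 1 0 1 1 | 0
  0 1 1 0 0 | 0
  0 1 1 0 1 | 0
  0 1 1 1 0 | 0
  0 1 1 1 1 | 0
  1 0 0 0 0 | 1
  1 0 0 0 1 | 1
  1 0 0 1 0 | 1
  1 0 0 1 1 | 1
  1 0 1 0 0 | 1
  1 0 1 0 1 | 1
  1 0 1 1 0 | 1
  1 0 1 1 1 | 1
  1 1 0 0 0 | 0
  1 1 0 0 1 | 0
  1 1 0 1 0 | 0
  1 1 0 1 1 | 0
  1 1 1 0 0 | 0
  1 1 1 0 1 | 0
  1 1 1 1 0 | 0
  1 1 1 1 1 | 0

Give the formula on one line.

(~b & ((((~e | a) & c) | (a & ~c)) | e))

  ~b = 11111111000000001111111100000000
  ~e = 10101010101010101010101010101010
  (~e | a) = 10101010101010101111111111111111
  ((~e | a) & c) = 00001010000010100000111100001111
  ~c = 11110000111100001111000011110000
  (a & ~c) = 00000000000000001111000011110000
  (((~e | a) & c) | (a & ~c)) = 00001010000010101111111111111111
  ((((~e | a) & c) | (a & ~c)) | e) = 01011111010111111111111111111111
  (~b & ((((~e | a) & c) | (a & ~c)) | e)) = 01011111000000001111111100000000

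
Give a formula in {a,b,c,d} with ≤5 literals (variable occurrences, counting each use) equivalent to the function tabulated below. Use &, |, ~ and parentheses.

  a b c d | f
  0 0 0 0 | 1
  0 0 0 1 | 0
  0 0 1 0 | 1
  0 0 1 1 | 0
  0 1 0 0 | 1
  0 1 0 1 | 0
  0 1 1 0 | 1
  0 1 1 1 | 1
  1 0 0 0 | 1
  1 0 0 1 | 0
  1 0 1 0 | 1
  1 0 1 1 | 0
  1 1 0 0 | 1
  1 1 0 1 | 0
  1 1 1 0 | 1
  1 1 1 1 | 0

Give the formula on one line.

  ~d = 1010101010101010
  ~a = 1111111100000000
  (d & ~a) = 0101010100000000
  (b & (d & ~a)) = 0000010100000000
  ((b & (d & ~a)) & c) = 0000000100000000
  (~d | ((b & (d & ~a)) & c)) = 1010101110101010

(~d | ((b & (d & ~a)) & c))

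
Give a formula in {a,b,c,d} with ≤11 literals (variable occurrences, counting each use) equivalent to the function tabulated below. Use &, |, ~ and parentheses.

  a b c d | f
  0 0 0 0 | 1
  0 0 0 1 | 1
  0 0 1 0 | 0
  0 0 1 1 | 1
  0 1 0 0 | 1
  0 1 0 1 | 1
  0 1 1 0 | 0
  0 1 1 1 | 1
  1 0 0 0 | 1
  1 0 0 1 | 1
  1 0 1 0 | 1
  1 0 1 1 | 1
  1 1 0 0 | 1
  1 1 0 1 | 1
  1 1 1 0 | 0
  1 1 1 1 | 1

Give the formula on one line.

((d | ~c) | (((~a | ~b) & (((c | b) & ~b) | ~c)) & a))

  ~c = 1100110011001100
  (d | ~c) = 1101110111011101
  ~a = 1111111100000000
  ~b = 1111000011110000
  (~a | ~b) = 1111111111110000
  (c | b) = 0011111100111111
  ((c | b) & ~b) = 0011000000110000
  (((c | b) & ~b) | ~c) = 1111110011111100
  ((~a | ~b) & (((c | b) & ~b) | ~c)) = 1111110011110000
  (((~a | ~b) & (((c | b) & ~b) | ~c)) & a) = 0000000011110000
  ((d | ~c) | (((~a | ~b) & (((c | b) & ~b) | ~c)) & a)) = 1101110111111101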